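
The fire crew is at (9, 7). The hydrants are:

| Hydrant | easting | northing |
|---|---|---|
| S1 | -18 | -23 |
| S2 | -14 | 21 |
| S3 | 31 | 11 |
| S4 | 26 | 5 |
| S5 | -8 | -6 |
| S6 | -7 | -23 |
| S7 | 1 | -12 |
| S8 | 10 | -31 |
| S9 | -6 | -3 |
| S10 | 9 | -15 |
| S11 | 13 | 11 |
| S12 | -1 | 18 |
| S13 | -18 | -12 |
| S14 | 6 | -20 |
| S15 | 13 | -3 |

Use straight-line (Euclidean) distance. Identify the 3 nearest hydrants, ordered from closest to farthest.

S11, S15, S12

Distances from (9, 7):
S1: √((-27)² + (-30)²) = √(729.000 + 900.000) = 40.4
S2: √((-23)² + (14)²) = √(529.000 + 196.000) = 26.9
S3: √((22)² + (4)²) = √(484.000 + 16.000) = 22.4
S4: √((17)² + (-2)²) = √(289.000 + 4.000) = 17.1
S5: √((-17)² + (-13)²) = √(289.000 + 169.000) = 21.4
S6: √((-16)² + (-30)²) = √(256.000 + 900.000) = 34.0
S7: √((-8)² + (-19)²) = √(64.000 + 361.000) = 20.6
S8: √((1)² + (-38)²) = √(1.000 + 1444.000) = 38.0
S9: √((-15)² + (-10)²) = √(225.000 + 100.000) = 18.0
S10: √((0)² + (-22)²) = √(0.000 + 484.000) = 22.0
S11: √((4)² + (4)²) = √(16.000 + 16.000) = 5.7
S12: √((-10)² + (11)²) = √(100.000 + 121.000) = 14.9
S13: √((-27)² + (-19)²) = √(729.000 + 361.000) = 33.0
S14: √((-3)² + (-27)²) = √(9.000 + 729.000) = 27.2
S15: √((4)² + (-10)²) = √(16.000 + 100.000) = 10.8
Sorted: S11 (5.7) < S15 (10.8) < S12 (14.9) < S4 (17.1) < S9 (18.0) < …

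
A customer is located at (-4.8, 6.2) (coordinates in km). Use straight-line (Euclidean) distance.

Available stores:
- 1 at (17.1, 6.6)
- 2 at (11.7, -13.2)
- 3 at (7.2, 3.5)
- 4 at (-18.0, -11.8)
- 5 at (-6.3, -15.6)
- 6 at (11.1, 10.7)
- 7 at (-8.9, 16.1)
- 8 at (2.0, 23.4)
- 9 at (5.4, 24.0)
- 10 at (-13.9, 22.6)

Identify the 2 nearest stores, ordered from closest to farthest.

7, 3

Distances from (-4.8, 6.2):
1: 21.90 km
2: 25.47 km
3: 12.30 km
4: 22.32 km
5: 21.85 km
6: 16.52 km
7: 10.72 km
8: 18.50 km
9: 20.52 km
10: 18.76 km
Sorted: 7 (10.72 km) < 3 (12.30 km) < 6 (16.52 km) < 8 (18.50 km) < …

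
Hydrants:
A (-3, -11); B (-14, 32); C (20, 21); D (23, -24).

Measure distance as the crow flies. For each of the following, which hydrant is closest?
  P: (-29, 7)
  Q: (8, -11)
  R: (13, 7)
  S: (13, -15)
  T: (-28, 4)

P→B; Q→A; R→C; S→D; T→A

P at (-29, 7):
  A: 31.623
  B: 29.155
  C: 50.961
  D: 60.539
  → nearest: B (29.155)
Q at (8, -11):
  A: 11.000
  B: 48.301
  C: 34.176
  D: 19.849
  → nearest: A (11.000)
R at (13, 7):
  A: 24.083
  B: 36.797
  C: 15.652
  D: 32.573
  → nearest: C (15.652)
S at (13, -15):
  A: 16.492
  B: 54.203
  C: 36.674
  D: 13.454
  → nearest: D (13.454)
T at (-28, 4):
  A: 29.155
  B: 31.305
  C: 50.922
  D: 58.181
  → nearest: A (29.155)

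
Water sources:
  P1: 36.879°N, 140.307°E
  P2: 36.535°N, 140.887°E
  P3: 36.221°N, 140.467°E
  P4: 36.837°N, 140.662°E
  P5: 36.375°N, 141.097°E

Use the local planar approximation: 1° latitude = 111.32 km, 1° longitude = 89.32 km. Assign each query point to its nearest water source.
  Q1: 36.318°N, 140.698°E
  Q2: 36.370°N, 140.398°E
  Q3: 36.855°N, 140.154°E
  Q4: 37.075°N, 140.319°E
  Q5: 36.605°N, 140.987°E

Q1→P3; Q2→P3; Q3→P1; Q4→P1; Q5→P2

Q1 at 36.318°N, 140.698°E:
  P1: √((0.561·111.32)² + (-0.391·89.32)²) = √(3900.06745 + 1219.69416) = 71.553 km
  P2: √((0.217·111.32)² + (0.189·89.32)²) = √(583.53359 + 284.98437) = 29.471 km
  P3: √((-0.097·111.32)² + (-0.231·89.32)²) = √(116.59767 + 425.71739) = 23.288 km
  P4: √((0.519·111.32)² + (-0.036·89.32)²) = √(3337.95987 + 10.33957) = 57.864 km
  P5: √((0.057·111.32)² + (0.399·89.32)²) = √(40.26207 + 1270.11551) = 36.199 km
  → nearest: P3 (23.288 km)
Q2 at 36.370°N, 140.398°E:
  P1: √((0.509·111.32)² + (-0.091·89.32)²) = √(3210.56865 + 66.06633) = 57.242 km
  P2: √((0.165·111.32)² + (0.489·89.32)²) = √(337.37608 + 1907.72226) = 47.382 km
  P3: √((-0.149·111.32)² + (0.069·89.32)²) = √(275.11795 + 37.98356) = 17.695 km
  P4: √((0.467·111.32)² + (0.264·89.32)²) = √(2702.58994 + 556.03904) = 57.084 km
  P5: √((0.005·111.32)² + (0.699·89.32)²) = √(0.30980 + 3898.08927) = 62.437 km
  → nearest: P3 (17.695 km)
Q3 at 36.855°N, 140.154°E:
  P1: √((0.024·111.32)² + (0.153·89.32)²) = √(7.13787 + 186.75846) = 13.925 km
  P2: √((-0.320·111.32)² + (0.733·89.32)²) = √(1268.95538 + 4286.52517) = 74.535 km
  P3: √((-0.634·111.32)² + (0.313·89.32)²) = √(4981.09599 + 781.60280) = 75.912 km
  P4: √((-0.018·111.32)² + (0.508·89.32)²) = √(4.01505 + 2058.85070) = 45.419 km
  P5: √((-0.480·111.32)² + (0.943·89.32)²) = √(2855.14961 + 7094.48401) = 99.748 km
  → nearest: P1 (13.925 km)
Q4 at 37.075°N, 140.319°E:
  P1: √((-0.196·111.32)² + (-0.012·89.32)²) = √(476.05654 + 1.14884) = 21.845 km
  P2: √((-0.540·111.32)² + (0.568·89.32)²) = √(3613.54872 + 2573.91440) = 78.660 km
  P3: √((-0.854·111.32)² + (0.148·89.32)²) = √(9037.78773 + 174.75148) = 95.982 km
  P4: √((-0.238·111.32)² + (0.343·89.32)²) = √(701.94051 + 938.61106) = 40.504 km
  P5: √((-0.700·111.32)² + (0.778·89.32)²) = √(6072.14978 + 4828.99352) = 104.409 km
  → nearest: P1 (21.845 km)
Q5 at 36.605°N, 140.987°E:
  P1: √((0.274·111.32)² + (-0.680·89.32)²) = √(930.35248 + 3689.05605) = 67.966 km
  P2: √((-0.070·111.32)² + (-0.100·89.32)²) = √(60.72150 + 79.78062) = 11.853 km
  P3: √((-0.384·111.32)² + (-0.520·89.32)²) = √(1827.29575 + 2157.26807) = 63.123 km
  P4: √((0.232·111.32)² + (-0.325·89.32)²) = √(666.99467 + 842.68284) = 38.855 km
  P5: √((-0.230·111.32)² + (0.110·89.32)²) = √(655.54433 + 96.53456) = 27.424 km
  → nearest: P2 (11.853 km)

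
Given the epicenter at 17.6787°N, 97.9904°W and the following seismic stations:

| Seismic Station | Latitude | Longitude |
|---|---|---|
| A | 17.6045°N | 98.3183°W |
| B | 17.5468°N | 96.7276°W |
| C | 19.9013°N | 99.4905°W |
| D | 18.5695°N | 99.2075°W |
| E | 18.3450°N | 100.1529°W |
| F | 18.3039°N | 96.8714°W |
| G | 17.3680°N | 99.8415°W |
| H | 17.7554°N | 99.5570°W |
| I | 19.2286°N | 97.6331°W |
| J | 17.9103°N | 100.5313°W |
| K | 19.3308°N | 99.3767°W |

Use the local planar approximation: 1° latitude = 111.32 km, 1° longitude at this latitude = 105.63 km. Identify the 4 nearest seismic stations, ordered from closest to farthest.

Distances from 17.6787°N, 97.9904°W:
A: √((-0.0742·111.32)² + (-0.3279·105.63)²) = √(68.226675 + 1199.657830) = 35.6074 km
B: √((-0.1319·111.32)² + (1.2628·105.63)²) = √(215.593661 + 17792.775784) = 134.1953 km
C: √((2.2226·111.32)² + (-1.5001·105.63)²) = √(61216.573267 + 25108.165446) = 293.8107 km
D: √((0.8908·111.32)² + (-1.2171·105.63)²) = √(9833.470337 + 16528.258039) = 162.3630 km
E: √((0.6663·111.32)² + (-2.1625·105.63)²) = √(5501.562130 + 52177.923519) = 240.1655 km
F: √((0.6252·111.32)² + (1.1190·105.63)²) = √(4843.779156 + 13971.232908) = 137.1678 km
G: √((-0.3107·111.32)² + (-1.8511·105.63)²) = √(1196.269147 + 38232.642967) = 198.5671 km
H: √((0.0767·111.32)² + (-1.5666·105.63)²) = √(72.901611 + 27383.616500) = 165.7001 km
I: √((1.5499·111.32)² + (0.3573·105.63)²) = √(29768.280676 + 1424.428295) = 176.6146 km
J: √((0.2316·111.32)² + (-2.5409·105.63)²) = √(664.696674 + 72036.019348) = 269.6307 km
K: √((1.6521·111.32)² + (-1.3863·105.63)²) = √(33823.539880 + 21443.170859) = 235.0887 km
Sorted: A (35.6074 km) < B (134.1953 km) < F (137.1678 km) < D (162.3630 km) < H (165.7001 km) < I (176.6146 km) < …

A, B, F, D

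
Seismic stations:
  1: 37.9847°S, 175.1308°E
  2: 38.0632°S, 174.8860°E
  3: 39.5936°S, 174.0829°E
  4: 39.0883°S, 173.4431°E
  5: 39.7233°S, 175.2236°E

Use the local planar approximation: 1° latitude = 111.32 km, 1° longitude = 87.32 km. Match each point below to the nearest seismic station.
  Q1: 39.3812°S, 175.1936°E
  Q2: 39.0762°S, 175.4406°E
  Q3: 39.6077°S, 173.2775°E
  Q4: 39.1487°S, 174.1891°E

Q1 at 39.3812°S, 175.1936°E:
  1: √((1.3965·111.32)² + (-0.0628·87.32)²) = √(24167.307912 + 30.070922) = 155.5551 km
  2: √((1.3180·111.32)² + (-0.3076·87.32)²) = √(21526.687974 + 721.439831) = 149.1581 km
  3: √((-0.2124·111.32)² + (-1.1107·87.32)²) = √(559.056138 + 9406.347043) = 99.8269 km
  4: √((0.2929·111.32)² + (-1.7505·87.32)²) = √(1063.126977 + 23364.241375) = 156.2926 km
  5: √((-0.3421·111.32)² + (0.0300·87.32)²) = √(1450.282290 + 6.862304) = 38.1726 km
  → nearest: 5 (38.1726 km)
Q2 at 39.0762°S, 175.4406°E:
  1: √((1.0915·111.32)² + (-0.3098·87.32)²) = √(14763.654573 + 731.796421) = 124.4807 km
  2: √((1.0130·111.32)² + (-0.5546·87.32)²) = √(12716.432374 + 2345.239415) = 122.7260 km
  3: √((-0.5174·111.32)² + (-1.3577·87.32)²) = √(3317.410723 + 14055.137223) = 131.8050 km
  4: √((-0.0121·111.32)² + (-1.9975·87.32)²) = √(1.814334 + 30422.929431) = 174.4269 km
  5: √((-0.6471·111.32)² + (-0.2170·87.32)²) = √(5189.066005 + 359.043378) = 74.4856 km
  → nearest: 5 (74.4856 km)
Q3 at 39.6077°S, 173.2775°E:
  1: √((1.6230·111.32)² + (1.8533·87.32)²) = √(32642.501668 + 26188.999391) = 242.5521 km
  2: √((1.5445·111.32)² + (1.6085·87.32)²) = √(29561.210950 + 19727.387916) = 222.0104 km
  3: √((0.0141·111.32)² + (0.8054·87.32)²) = √(2.463682 + 4945.961195) = 70.3450 km
  4: √((0.5194·111.32)² + (0.1656·87.32)²) = √(3343.107069 + 209.097153) = 59.6004 km
  5: √((-0.1156·111.32)² + (1.9461·87.32)²) = √(165.600660 + 28877.378109) = 170.4200 km
  → nearest: 4 (59.6004 km)
Q4 at 39.1487°S, 174.1891°E:
  1: √((1.1640·111.32)² + (0.9417·87.32)²) = √(16790.064169 + 6761.648569) = 153.4657 km
  2: √((1.0855·111.32)² + (0.6969·87.32)²) = √(14601.788409 + 3703.125095) = 135.2957 km
  3: √((-0.4449·111.32)² + (-0.1062·87.32)²) = √(2452.851222 + 85.995651) = 50.3870 km
  4: √((0.0604·111.32)² + (-0.7460·87.32)²) = √(45.208518 + 4243.313402) = 65.4868 km
  5: √((-0.5746·111.32)² + (1.0345·87.32)²) = √(4091.453678 + 8159.967783) = 110.6861 km
  → nearest: 3 (50.3870 km)

Q1→5; Q2→5; Q3→4; Q4→3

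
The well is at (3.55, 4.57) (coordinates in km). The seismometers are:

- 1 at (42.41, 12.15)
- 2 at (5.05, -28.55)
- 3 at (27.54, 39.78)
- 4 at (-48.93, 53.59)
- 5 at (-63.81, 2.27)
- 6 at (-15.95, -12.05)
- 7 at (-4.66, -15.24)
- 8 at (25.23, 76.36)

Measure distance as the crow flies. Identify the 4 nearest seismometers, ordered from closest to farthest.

7, 6, 2, 1

Distances from (3.55, 4.57):
1: 39.59 km
2: 33.15 km
3: 42.61 km
4: 71.81 km
5: 67.40 km
6: 25.62 km
7: 21.44 km
8: 74.99 km
Sorted: 7 (21.44 km) < 6 (25.62 km) < 2 (33.15 km) < 1 (39.59 km) < 3 (42.61 km) < 5 (67.40 km) < …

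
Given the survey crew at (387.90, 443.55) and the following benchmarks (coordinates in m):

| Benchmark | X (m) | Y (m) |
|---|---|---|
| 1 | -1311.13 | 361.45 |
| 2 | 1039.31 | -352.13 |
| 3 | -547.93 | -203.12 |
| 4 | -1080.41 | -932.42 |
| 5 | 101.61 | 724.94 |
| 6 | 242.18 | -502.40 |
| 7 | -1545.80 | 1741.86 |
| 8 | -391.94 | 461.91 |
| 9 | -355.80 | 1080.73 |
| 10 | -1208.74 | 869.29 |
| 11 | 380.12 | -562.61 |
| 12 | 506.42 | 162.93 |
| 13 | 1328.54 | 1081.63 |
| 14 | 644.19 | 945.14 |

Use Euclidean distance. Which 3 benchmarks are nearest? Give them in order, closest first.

12, 5, 14

Distances from (387.90, 443.55):
1: √((-1699.03)² + (-82.10)²) = √(2886702.9409 + 6740.4100) = 1701.01 m
2: √((651.41)² + (-795.68)²) = √(424334.9881 + 633106.6624) = 1028.32 m
3: √((-935.83)² + (-646.67)²) = √(875777.7889 + 418182.0889) = 1137.52 m
4: √((-1468.31)² + (-1375.97)²) = √(2155934.2561 + 1893293.4409) = 2012.27 m
5: √((-286.29)² + (281.39)²) = √(81961.9641 + 79180.3321) = 401.43 m
6: √((-145.72)² + (-945.95)²) = √(21234.3184 + 894821.4025) = 957.11 m
7: √((-1933.70)² + (1298.31)²) = √(3739195.6900 + 1685608.8561) = 2329.12 m
8: √((-779.84)² + (18.36)²) = √(608150.4256 + 337.0896) = 780.06 m
9: √((-743.70)² + (637.18)²) = √(553089.6900 + 405998.3524) = 979.33 m
10: √((-1596.64)² + (425.74)²) = √(2549259.2896 + 181254.5476) = 1652.43 m
11: √((-7.78)² + (-1006.16)²) = √(60.5284 + 1012357.9456) = 1006.19 m
12: √((118.52)² + (-280.62)²) = √(14046.9904 + 78747.5844) = 304.62 m
13: √((940.64)² + (638.08)²) = √(884803.6096 + 407146.0864) = 1136.64 m
14: √((256.29)² + (501.59)²) = √(65684.5641 + 251592.5281) = 563.27 m
Sorted: 12 (304.62 m) < 5 (401.43 m) < 14 (563.27 m) < 8 (780.06 m) < 6 (957.11 m) < …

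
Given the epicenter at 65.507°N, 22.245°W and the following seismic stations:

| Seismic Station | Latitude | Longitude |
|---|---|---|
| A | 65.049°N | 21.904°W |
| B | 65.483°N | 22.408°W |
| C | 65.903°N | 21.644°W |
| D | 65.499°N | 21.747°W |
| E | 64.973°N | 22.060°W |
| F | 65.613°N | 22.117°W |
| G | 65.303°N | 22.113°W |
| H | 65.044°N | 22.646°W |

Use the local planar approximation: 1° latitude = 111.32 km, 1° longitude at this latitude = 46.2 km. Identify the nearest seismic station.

Distances from 65.507°N, 22.245°W:
A: √((-0.458·111.32)² + (0.341·46.2)²) = √(2599.42536 + 248.19482) = 53.363 km
B: √((-0.024·111.32)² + (-0.163·46.2)²) = √(7.13787 + 56.70994) = 7.990 km
C: √((0.396·111.32)² + (0.601·46.2)²) = √(1943.28620 + 770.96186) = 52.098 km
D: √((-0.008·111.32)² + (0.498·46.2)²) = √(0.79310 + 529.34966) = 23.025 km
E: √((-0.534·111.32)² + (0.185·46.2)²) = √(3533.69376 + 73.05121) = 60.056 km
F: √((0.106·111.32)² + (0.128·46.2)²) = √(139.23811 + 34.97066) = 13.199 km
G: √((-0.204·111.32)² + (0.132·46.2)²) = √(515.71140 + 37.19048) = 23.514 km
H: √((-0.463·111.32)² + (-0.401·46.2)²) = √(2656.49117 + 343.22009) = 54.770 km
Minimum: B at 7.990 km.

B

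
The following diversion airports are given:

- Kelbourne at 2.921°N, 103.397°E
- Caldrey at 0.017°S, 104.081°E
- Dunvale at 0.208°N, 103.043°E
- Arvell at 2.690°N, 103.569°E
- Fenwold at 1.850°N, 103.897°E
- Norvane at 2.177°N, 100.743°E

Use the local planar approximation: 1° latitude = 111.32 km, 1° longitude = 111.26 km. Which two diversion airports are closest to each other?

Kelbourne and Arvell

Pairwise distances:
Kelbourne–Arvell: 32.054 km
Arvell–Fenwold: 100.378 km
Caldrey–Dunvale: 118.173 km
Kelbourne–Fenwold: 131.564 km
Dunvale–Fenwold: 206.008 km
Caldrey–Fenwold: 208.840 km
Dunvale–Arvell: 282.426 km
Kelbourne–Dunvale: 304.569 km
Kelbourne–Norvane: 306.679 km
Caldrey–Arvell: 306.680 km
Arvell–Norvane: 319.565 km
Kelbourne–Caldrey: 335.795 km
Dunvale–Norvane: 336.939 km
Fenwold–Norvane: 352.797 km
Caldrey–Norvane: 444.498 km
Closest pair: Kelbourne–Arvell at 32.054 km.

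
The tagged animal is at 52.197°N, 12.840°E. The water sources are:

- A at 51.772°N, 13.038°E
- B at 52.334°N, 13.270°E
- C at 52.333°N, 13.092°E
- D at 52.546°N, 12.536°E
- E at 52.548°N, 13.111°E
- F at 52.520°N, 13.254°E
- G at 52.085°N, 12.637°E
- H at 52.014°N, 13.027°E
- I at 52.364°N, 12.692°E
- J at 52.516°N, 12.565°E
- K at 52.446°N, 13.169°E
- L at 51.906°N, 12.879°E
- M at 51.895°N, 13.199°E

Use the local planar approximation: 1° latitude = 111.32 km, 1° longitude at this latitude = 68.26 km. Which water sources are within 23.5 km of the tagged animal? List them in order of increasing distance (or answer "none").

Distances from 52.197°N, 12.840°E:
A: √((-0.425·111.32)² + (0.198·68.26)²) = √(2238.33072 + 182.66820) = 49.204 km
B: √((0.137·111.32)² + (0.430·68.26)²) = √(232.58812 + 861.52816) = 33.077 km
C: √((0.136·111.32)² + (0.252·68.26)²) = √(229.20507 + 295.89229) = 22.915 km
D: √((0.349·111.32)² + (-0.304·68.26)²) = √(1509.37534 + 430.60566) = 44.045 km
E: √((0.351·111.32)² + (0.271·68.26)²) = √(1526.72434 + 342.19302) = 43.231 km
F: √((0.323·111.32)² + (0.414·68.26)²) = √(1292.85982 + 798.60725) = 45.733 km
G: √((-0.112·111.32)² + (-0.203·68.26)²) = √(155.44703 + 192.01035) = 18.640 km
H: √((-0.183·111.32)² + (0.187·68.26)²) = √(415.00046 + 162.93552) = 24.040 km
I: √((0.167·111.32)² + (-0.148·68.26)²) = √(345.60446 + 102.06010) = 21.158 km
J: √((0.319·111.32)² + (-0.275·68.26)²) = √(1261.03680 + 352.36921) = 40.167 km
K: √((0.249·111.32)² + (0.329·68.26)²) = √(768.32522 + 504.34110) = 35.674 km
L: √((-0.291·111.32)² + (0.039·68.26)²) = √(1049.37901 + 7.08699) = 32.503 km
M: √((-0.302·111.32)² + (0.359·68.26)²) = √(1130.21296 + 600.51169) = 41.602 km
Threshold 23.5 km: G (18.640 km), I (21.158 km), C (22.915 km) are within range.

G, I, C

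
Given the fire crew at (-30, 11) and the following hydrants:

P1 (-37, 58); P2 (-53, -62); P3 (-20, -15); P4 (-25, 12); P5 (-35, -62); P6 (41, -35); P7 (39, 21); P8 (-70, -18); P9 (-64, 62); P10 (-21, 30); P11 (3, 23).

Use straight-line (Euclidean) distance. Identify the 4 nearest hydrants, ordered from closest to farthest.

Distances from (-30, 11):
P1: √((-7)² + (47)²) = √(49.000 + 2209.000) = 47.5
P2: √((-23)² + (-73)²) = √(529.000 + 5329.000) = 76.5
P3: √((10)² + (-26)²) = √(100.000 + 676.000) = 27.9
P4: √((5)² + (1)²) = √(25.000 + 1.000) = 5.1
P5: √((-5)² + (-73)²) = √(25.000 + 5329.000) = 73.2
P6: √((71)² + (-46)²) = √(5041.000 + 2116.000) = 84.6
P7: √((69)² + (10)²) = √(4761.000 + 100.000) = 69.7
P8: √((-40)² + (-29)²) = √(1600.000 + 841.000) = 49.4
P9: √((-34)² + (51)²) = √(1156.000 + 2601.000) = 61.3
P10: √((9)² + (19)²) = √(81.000 + 361.000) = 21.0
P11: √((33)² + (12)²) = √(1089.000 + 144.000) = 35.1
Sorted: P4 (5.1) < P10 (21.0) < P3 (27.9) < P11 (35.1) < P1 (47.5) < P8 (49.4) < …

P4, P10, P3, P11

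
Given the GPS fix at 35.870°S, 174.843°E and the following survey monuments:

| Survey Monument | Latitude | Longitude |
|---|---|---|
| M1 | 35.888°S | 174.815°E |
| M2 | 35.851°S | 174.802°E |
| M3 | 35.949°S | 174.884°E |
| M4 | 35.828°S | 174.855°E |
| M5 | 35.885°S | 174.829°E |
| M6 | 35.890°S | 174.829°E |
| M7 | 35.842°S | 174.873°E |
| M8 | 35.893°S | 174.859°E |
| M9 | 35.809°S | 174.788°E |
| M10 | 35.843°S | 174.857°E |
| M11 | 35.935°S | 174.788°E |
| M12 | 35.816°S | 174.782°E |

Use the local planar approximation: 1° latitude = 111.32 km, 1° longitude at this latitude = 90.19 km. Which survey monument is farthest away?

Distances from 35.870°S, 174.843°E:
M1: √((-0.018·111.32)² + (-0.028·90.19)²) = √(4.01505 + 6.37724) = 3.224 km
M2: √((0.019·111.32)² + (-0.041·90.19)²) = √(4.47356 + 13.67365) = 4.260 km
M3: √((-0.079·111.32)² + (0.041·90.19)²) = √(77.33936 + 13.67365) = 9.540 km
M4: √((0.042·111.32)² + (0.012·90.19)²) = √(21.85974 + 1.17133) = 4.799 km
M5: √((-0.015·111.32)² + (-0.014·90.19)²) = √(2.78823 + 1.59431) = 2.093 km
M6: √((-0.020·111.32)² + (-0.014·90.19)²) = √(4.95686 + 1.59431) = 2.560 km
M7: √((0.028·111.32)² + (0.030·90.19)²) = √(9.71544 + 7.32081) = 4.127 km
M8: √((-0.023·111.32)² + (0.016·90.19)²) = √(6.55544 + 2.08236) = 2.939 km
M9: √((0.061·111.32)² + (-0.055·90.19)²) = √(46.11116 + 24.60606) = 8.409 km
M10: √((0.027·111.32)² + (0.014·90.19)²) = √(9.03387 + 1.59431) = 3.260 km
M11: √((-0.065·111.32)² + (-0.055·90.19)²) = √(52.35680 + 24.60606) = 8.773 km
M12: √((0.054·111.32)² + (-0.061·90.19)²) = √(36.13549 + 30.26749) = 8.149 km
Maximum: M3 at 9.540 km.

M3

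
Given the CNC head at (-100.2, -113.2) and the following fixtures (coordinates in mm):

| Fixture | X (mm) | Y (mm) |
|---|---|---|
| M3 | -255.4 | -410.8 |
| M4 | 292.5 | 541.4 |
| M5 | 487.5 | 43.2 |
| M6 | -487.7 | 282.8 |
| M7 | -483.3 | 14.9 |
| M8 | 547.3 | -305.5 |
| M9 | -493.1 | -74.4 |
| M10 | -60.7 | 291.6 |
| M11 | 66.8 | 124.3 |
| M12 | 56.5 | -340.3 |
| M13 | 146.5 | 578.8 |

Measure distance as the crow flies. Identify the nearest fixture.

M12

Distances from (-100.2, -113.2):
M3: 335.6 mm
M4: 763.4 mm
M5: 608.2 mm
M6: 554.1 mm
M7: 403.9 mm
M8: 675.5 mm
M9: 394.8 mm
M10: 406.7 mm
M11: 290.3 mm
M12: 275.9 mm
M13: 734.7 mm
Minimum: M12 at 275.9 mm.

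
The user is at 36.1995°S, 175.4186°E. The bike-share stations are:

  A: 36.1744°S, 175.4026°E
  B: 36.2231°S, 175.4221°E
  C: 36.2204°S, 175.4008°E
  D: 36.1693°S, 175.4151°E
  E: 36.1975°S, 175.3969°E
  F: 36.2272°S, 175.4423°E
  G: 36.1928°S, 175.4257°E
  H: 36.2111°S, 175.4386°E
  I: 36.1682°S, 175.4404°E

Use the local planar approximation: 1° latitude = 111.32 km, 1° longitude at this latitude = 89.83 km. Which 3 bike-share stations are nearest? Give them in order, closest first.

G, E, H

Distances from 36.1995°S, 175.4186°E:
A: √((0.0251·111.32)² + (-0.0160·89.83)²) = √(7.807174 + 2.065774) = 3.1421 km
B: √((-0.0236·111.32)² + (0.0035·89.83)²) = √(6.901928 + 0.098851) = 2.6459 km
C: √((-0.0209·111.32)² + (-0.0178·89.83)²) = √(5.413012 + 2.556718) = 2.8231 km
D: √((0.0302·111.32)² + (-0.0035·89.83)²) = √(11.302130 + 0.098851) = 3.3765 km
E: √((0.0020·111.32)² + (-0.0217·89.83)²) = √(0.049569 + 3.799813) = 1.9620 km
F: √((-0.0277·111.32)² + (0.0237·89.83)²) = √(9.508367 + 4.532518) = 3.7471 km
G: √((0.0067·111.32)² + (0.0071·89.83)²) = √(0.556283 + 0.406780) = 0.9814 km
H: √((-0.0116·111.32)² + (0.0200·89.83)²) = √(1.667487 + 3.227772) = 2.2125 km
I: √((0.0313·111.32)² + (0.0218·89.83)²) = √(12.140458 + 3.834915) = 3.9969 km
Sorted: G (0.9814 km) < E (1.9620 km) < H (2.2125 km) < B (2.6459 km) < C (2.8231 km) < …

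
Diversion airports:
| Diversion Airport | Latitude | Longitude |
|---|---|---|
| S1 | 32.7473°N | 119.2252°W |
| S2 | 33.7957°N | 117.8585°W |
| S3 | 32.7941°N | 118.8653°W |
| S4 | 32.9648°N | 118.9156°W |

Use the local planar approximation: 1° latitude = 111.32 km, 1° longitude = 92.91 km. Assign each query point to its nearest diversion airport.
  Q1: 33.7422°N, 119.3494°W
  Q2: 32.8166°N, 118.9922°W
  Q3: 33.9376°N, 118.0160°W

Q1 at 33.7422°N, 119.3494°W:
  S1: √((-0.9949·111.32)² + (0.1242·92.91)²) = √(12266.064867 + 133.158260) = 111.3518 km
  S2: √((0.0535·111.32)² + (1.4909·92.91)²) = √(35.469410 + 19187.657144) = 138.6475 km
  S3: √((-0.9481·111.32)² + (0.4841·92.91)²) = √(11139.217618 + 2022.996286) = 114.7267 km
  S4: √((-0.7774·111.32)² + (0.4338·92.91)²) = √(7489.200677 + 1624.441274) = 95.4654 km
  → nearest: S4 (95.4654 km)
Q2 at 32.8166°N, 118.9922°W:
  S1: √((-0.0693·111.32)² + (-0.2330·92.91)²) = √(59.513140 + 468.637203) = 22.9815 km
  S2: √((0.9791·111.32)² + (1.1337·92.91)²) = √(11879.563859 + 11094.844338) = 151.5731 km
  S3: √((-0.0225·111.32)² + (0.1269·92.91)²) = √(6.273522 + 139.010679) = 12.0534 km
  S4: √((0.1482·111.32)² + (0.0766·92.91)²) = √(272.171598 + 50.650351) = 17.9672 km
  → nearest: S3 (12.0534 km)
Q3 at 33.9376°N, 118.0160°W:
  S1: √((-1.1903·111.32)² + (-1.2092·92.91)²) = √(17557.361958 + 12621.797179) = 173.7215 km
  S2: √((-0.1419·111.32)² + (0.1575·92.91)²) = √(249.523346 + 214.134201) = 21.5327 km
  S3: √((-1.1435·111.32)² + (-0.8493·92.91)²) = √(16203.869363 + 6226.545533) = 149.7679 km
  S4: √((-0.9728·111.32)² + (-0.8996·92.91)²) = √(11727.178056 + 6985.923309) = 136.7958 km
  → nearest: S2 (21.5327 km)

Q1→S4; Q2→S3; Q3→S2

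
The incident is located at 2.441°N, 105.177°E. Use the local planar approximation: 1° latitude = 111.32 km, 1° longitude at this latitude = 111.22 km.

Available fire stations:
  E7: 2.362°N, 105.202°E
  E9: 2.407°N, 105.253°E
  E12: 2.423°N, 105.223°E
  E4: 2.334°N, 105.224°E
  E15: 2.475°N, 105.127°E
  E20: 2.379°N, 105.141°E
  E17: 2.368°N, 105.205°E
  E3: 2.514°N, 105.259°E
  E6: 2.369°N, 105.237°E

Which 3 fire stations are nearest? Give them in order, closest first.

E12, E15, E20

Distances from 2.441°N, 105.177°E:
E7: √((-0.079·111.32)² + (0.025·111.22)²) = √(77.33936 + 7.73118) = 9.223 km
E9: √((-0.034·111.32)² + (0.076·111.22)²) = √(14.32532 + 71.44848) = 9.261 km
E12: √((-0.018·111.32)² + (0.046·111.22)²) = √(4.01505 + 26.17468) = 5.495 km
E4: √((-0.107·111.32)² + (0.047·111.22)²) = √(141.87764 + 27.32508) = 13.008 km
E15: √((0.034·111.32)² + (-0.050·111.22)²) = √(14.32532 + 30.92472) = 6.727 km
E20: √((-0.062·111.32)² + (-0.036·111.22)²) = √(47.63540 + 16.03138) = 7.979 km
E17: √((-0.073·111.32)² + (0.028·111.22)²) = √(66.03773 + 9.69799) = 8.703 km
E3: √((0.073·111.32)² + (0.082·111.22)²) = √(66.03773 + 83.17513) = 12.215 km
E6: √((-0.072·111.32)² + (0.060·111.22)²) = √(64.24087 + 44.53160) = 10.429 km
Sorted: E12 (5.495 km) < E15 (6.727 km) < E20 (7.979 km) < E17 (8.703 km) < E7 (9.223 km) < …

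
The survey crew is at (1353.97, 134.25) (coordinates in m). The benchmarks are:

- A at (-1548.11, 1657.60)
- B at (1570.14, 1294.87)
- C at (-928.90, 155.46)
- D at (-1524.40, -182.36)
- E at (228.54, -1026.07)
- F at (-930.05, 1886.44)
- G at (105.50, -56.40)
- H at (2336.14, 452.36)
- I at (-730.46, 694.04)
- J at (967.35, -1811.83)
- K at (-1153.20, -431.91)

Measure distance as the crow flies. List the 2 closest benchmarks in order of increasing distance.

Distances from (1353.97, 134.25):
A: 3277.60 m
B: 1180.58 m
C: 2282.97 m
D: 2895.73 m
E: 1616.46 m
F: 2878.70 m
G: 1262.94 m
H: 1032.40 m
I: 2158.29 m
J: 1984.11 m
K: 2570.30 m
Sorted: H (1032.40 m) < B (1180.58 m) < G (1262.94 m) < E (1616.46 m) < …

H, B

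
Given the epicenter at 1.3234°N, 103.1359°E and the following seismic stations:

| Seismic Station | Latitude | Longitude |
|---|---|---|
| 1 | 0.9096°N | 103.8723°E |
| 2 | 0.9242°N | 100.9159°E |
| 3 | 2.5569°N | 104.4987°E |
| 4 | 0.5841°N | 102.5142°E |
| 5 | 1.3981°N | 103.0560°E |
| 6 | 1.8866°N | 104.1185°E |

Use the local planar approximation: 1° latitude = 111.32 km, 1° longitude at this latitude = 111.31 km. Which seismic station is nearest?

Distances from 1.3234°N, 103.1359°E:
1: √((-0.4138·111.32)² + (0.7364·111.31)²) = √(2121.911996 + 6718.865157) = 94.0254 km
2: √((-0.3992·111.32)² + (-2.2200·111.31)²) = √(1974.819744 + 61062.462507) = 251.0723 km
3: √((1.2335·111.32)² + (1.3628·111.31)²) = √(18854.920387 + 23010.847557) = 204.6113 km
4: √((-0.7393·111.32)² + (-0.6217·111.31)²) = √(6773.104991 + 4788.837499) = 107.5265 km
5: √((0.0747·111.32)² + (-0.0799·111.31)²) = √(69.149270 + 79.097348) = 12.1757 km
6: √((0.5632·111.32)² + (0.9826·111.31)²) = √(3930.716191 + 11962.498191) = 126.0683 km
Minimum: 5 at 12.1757 km.

5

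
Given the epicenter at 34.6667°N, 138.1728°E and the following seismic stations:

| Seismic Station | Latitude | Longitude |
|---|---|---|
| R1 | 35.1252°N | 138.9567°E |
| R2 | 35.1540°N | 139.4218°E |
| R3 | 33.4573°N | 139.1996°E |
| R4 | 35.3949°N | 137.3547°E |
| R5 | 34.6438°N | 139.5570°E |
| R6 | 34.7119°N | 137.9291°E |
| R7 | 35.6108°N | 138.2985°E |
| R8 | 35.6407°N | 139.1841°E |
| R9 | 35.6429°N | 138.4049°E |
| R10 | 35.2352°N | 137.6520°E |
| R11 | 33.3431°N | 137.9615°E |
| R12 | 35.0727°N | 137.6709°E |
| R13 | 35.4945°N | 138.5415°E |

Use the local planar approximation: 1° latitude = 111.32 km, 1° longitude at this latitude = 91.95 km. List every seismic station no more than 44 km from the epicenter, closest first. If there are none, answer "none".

Distances from 34.6667°N, 138.1728°E:
R1: √((0.4585·111.32)² + (0.7839·91.95)²) = √(2605.104058 + 5195.469457) = 88.3209 km
R2: √((0.4873·111.32)² + (1.2490·91.95)²) = √(2942.654120 + 13189.500355) = 127.0124 km
R3: √((-1.2094·111.32)² + (1.0268·91.95)²) = √(18125.346758 + 8914.052491) = 164.4366 km
R4: √((0.7282·111.32)² + (-0.8181·91.95)²) = √(6571.246285 + 5658.694558) = 110.5891 km
R5: √((-0.0229·111.32)² + (1.3842·91.95)²) = √(6.498563 + 16199.483094) = 127.3027 km
R6: √((0.0452·111.32)² + (-0.2437·91.95)²) = √(25.317643 + 502.128099) = 22.9662 km
R7: √((0.9441·111.32)² + (0.1257·91.95)²) = √(11045.423970 + 133.590022) = 105.7309 km
R8: √((0.9740·111.32)² + (1.0113·91.95)²) = √(11756.128083 + 8646.960630) = 142.8394 km
R9: √((0.9762·111.32)² + (0.2321·91.95)²) = √(11809.295827 + 455.463677) = 110.7464 km
R10: √((0.5685·111.32)² + (-0.5208·91.95)²) = √(4005.044385 + 2293.218403) = 79.3616 km
R11: √((-1.3236·111.32)² + (-0.2113·91.95)²) = √(21710.004441 + 377.487401) = 148.6186 km
R12: √((0.4060·111.32)² + (-0.5019·91.95)²) = √(2042.671185 + 2129.795272) = 64.5946 km
R13: √((0.8278·111.32)² + (0.3687·91.95)²) = √(8491.750773 + 1149.343231) = 98.1891 km
Threshold 44 km: R6 (22.9662 km) is within range.

R6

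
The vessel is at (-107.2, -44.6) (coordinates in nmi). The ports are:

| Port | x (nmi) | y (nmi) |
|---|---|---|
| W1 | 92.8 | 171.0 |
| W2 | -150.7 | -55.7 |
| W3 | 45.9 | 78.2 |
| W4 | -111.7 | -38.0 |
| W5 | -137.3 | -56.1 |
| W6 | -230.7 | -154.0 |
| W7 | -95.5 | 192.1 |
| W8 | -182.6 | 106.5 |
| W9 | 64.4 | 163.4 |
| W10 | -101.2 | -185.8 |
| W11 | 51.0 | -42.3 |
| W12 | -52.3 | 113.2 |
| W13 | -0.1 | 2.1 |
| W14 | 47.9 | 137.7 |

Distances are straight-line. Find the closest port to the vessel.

W4

Distances from (-107.2, -44.6):
W1: √((200.0)² + (215.6)²) = √(40000.000 + 46483.360) = 294.1 nmi
W2: √((-43.5)² + (-11.1)²) = √(1892.250 + 123.210) = 44.9 nmi
W3: √((153.1)² + (122.8)²) = √(23439.610 + 15079.840) = 196.3 nmi
W4: √((-4.5)² + (6.6)²) = √(20.250 + 43.560) = 8.0 nmi
W5: √((-30.1)² + (-11.5)²) = √(906.010 + 132.250) = 32.2 nmi
W6: √((-123.5)² + (-109.4)²) = √(15252.250 + 11968.360) = 165.0 nmi
W7: √((11.7)² + (236.7)²) = √(136.890 + 56026.890) = 237.0 nmi
W8: √((-75.4)² + (151.1)²) = √(5685.160 + 22831.210) = 168.9 nmi
W9: √((171.6)² + (208.0)²) = √(29446.560 + 43264.000) = 269.6 nmi
W10: √((6.0)² + (-141.2)²) = √(36.000 + 19937.440) = 141.3 nmi
W11: √((158.2)² + (2.3)²) = √(25027.240 + 5.290) = 158.2 nmi
W12: √((54.9)² + (157.8)²) = √(3014.010 + 24900.840) = 167.1 nmi
W13: √((107.1)² + (46.7)²) = √(11470.410 + 2180.890) = 116.8 nmi
W14: √((155.1)² + (182.3)²) = √(24056.010 + 33233.290) = 239.4 nmi
Minimum: W4 at 8.0 nmi.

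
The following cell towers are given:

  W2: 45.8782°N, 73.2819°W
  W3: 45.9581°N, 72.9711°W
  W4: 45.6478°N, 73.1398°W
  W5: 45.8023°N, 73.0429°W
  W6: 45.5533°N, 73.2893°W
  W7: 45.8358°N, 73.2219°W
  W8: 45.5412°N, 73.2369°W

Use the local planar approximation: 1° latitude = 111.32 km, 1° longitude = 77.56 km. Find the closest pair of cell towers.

W6 and W8

Pairwise distances:
W6–W8: 4.2815 km
W2–W7: 6.6283 km
W4–W8: 14.0547 km
W5–W7: 14.3754 km
W4–W6: 15.6561 km
W3–W5: 18.2158 km
W4–W5: 18.7693 km
W2–W5: 20.3716 km
W4–W7: 21.8754 km
W3–W7: 23.7431 km
W2–W3: 25.6942 km
W2–W4: 27.9159 km
W6–W7: 31.8794 km
W5–W8: 32.7294 km
W7–W8: 32.8155 km
W5–W6: 33.6682 km
W2–W6: 36.1724 km
W3–W4: 36.9377 km
W2–W8: 37.6768 km
W3–W8: 50.7821 km
W3–W6: 51.3780 km
Closest pair: W6–W8 at 4.2815 km.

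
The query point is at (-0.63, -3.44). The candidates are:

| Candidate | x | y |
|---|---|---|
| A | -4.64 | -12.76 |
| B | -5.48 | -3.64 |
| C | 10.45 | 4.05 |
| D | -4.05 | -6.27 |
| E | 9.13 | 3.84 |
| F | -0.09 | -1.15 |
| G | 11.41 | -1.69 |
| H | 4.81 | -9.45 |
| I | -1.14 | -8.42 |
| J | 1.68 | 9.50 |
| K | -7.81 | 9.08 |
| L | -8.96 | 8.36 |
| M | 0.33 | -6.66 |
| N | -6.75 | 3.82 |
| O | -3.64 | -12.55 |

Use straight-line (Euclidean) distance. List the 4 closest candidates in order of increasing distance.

F, M, D, B

Distances from (-0.63, -3.44):
A: 10.15
B: 4.85
C: 13.37
D: 4.44
E: 12.18
F: 2.35
G: 12.17
H: 8.11
I: 5.01
J: 13.14
K: 14.43
L: 14.44
M: 3.36
N: 9.50
O: 9.59
Sorted: F (2.35) < M (3.36) < D (4.44) < B (4.85) < I (5.01) < H (8.11) < …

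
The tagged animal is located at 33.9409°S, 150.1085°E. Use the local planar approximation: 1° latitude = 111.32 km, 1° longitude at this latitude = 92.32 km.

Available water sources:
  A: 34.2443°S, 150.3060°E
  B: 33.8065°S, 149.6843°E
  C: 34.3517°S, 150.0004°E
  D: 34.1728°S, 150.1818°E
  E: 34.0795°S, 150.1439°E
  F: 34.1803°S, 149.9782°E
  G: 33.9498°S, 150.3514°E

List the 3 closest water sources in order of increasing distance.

Distances from 33.9409°S, 150.1085°E:
A: √((-0.3034·111.32)² + (0.1975·92.32)²) = √(1140.716040 + 332.449582) = 38.3818 km
B: √((0.1344·111.32)² + (-0.4242·92.32)²) = √(223.843729 + 1533.673523) = 41.9228 km
C: √((-0.4108·111.32)² + (-0.1081·92.32)²) = √(2091.256314 + 99.596248) = 46.8065 km
D: √((-0.2319·111.32)² + (0.0733·92.32)²) = √(666.419801 + 45.793047) = 26.6873 km
E: √((-0.1386·111.32)² + (0.0354·92.32)²) = √(238.052560 + 10.680661) = 15.7713 km
F: √((-0.2394·111.32)² + (-0.1303·92.32)²) = √(710.222926 + 144.703962) = 29.2391 km
G: √((-0.0089·111.32)² + (0.2429·92.32)²) = √(0.981582 + 502.859456) = 22.4464 km
Sorted: E (15.7713 km) < G (22.4464 km) < D (26.6873 km) < F (29.2391 km) < A (38.3818 km) < …

E, G, D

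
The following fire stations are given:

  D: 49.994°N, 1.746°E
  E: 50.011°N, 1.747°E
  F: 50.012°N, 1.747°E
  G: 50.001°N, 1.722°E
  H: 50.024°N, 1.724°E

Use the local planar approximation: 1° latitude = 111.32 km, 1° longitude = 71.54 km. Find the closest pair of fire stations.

Pairwise distances:
D–E: 1.894 km
D–F: 2.005 km
D–G: 1.886 km
D–H: 3.692 km
E–F: 0.111 km
E–G: 2.107 km
E–H: 2.191 km
F–G: 2.168 km
F–H: 2.119 km
G–H: 2.564 km
Closest pair: E–F at 0.111 km.

E and F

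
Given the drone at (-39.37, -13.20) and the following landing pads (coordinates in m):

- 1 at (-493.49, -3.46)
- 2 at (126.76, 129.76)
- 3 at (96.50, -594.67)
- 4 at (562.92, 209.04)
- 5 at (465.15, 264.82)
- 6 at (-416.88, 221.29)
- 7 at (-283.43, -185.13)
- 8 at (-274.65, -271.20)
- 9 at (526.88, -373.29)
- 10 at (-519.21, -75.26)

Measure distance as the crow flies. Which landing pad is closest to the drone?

Distances from (-39.37, -13.20):
1: 454.22 m
2: 219.17 m
3: 597.13 m
4: 641.98 m
5: 576.05 m
6: 444.41 m
7: 298.54 m
8: 349.17 m
9: 671.05 m
10: 483.84 m
Minimum: 2 at 219.17 m.

2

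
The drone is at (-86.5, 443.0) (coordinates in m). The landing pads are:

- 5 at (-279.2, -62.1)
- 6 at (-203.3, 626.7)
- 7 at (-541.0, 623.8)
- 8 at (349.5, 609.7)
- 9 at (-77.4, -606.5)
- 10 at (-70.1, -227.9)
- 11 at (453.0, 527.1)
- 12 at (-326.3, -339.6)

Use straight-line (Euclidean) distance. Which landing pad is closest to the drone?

Distances from (-86.5, 443.0):
5: √((-192.7)² + (-505.1)²) = √(37133.290 + 255126.010) = 540.6 m
6: √((-116.8)² + (183.7)²) = √(13642.240 + 33745.690) = 217.7 m
7: √((-454.5)² + (180.8)²) = √(206570.250 + 32688.640) = 489.1 m
8: √((436.0)² + (166.7)²) = √(190096.000 + 27788.890) = 466.8 m
9: √((9.1)² + (-1049.5)²) = √(82.810 + 1101450.250) = 1049.5 m
10: √((16.4)² + (-670.9)²) = √(268.960 + 450106.810) = 671.1 m
11: √((539.5)² + (84.1)²) = √(291060.250 + 7072.810) = 546.0 m
12: √((-239.8)² + (-782.6)²) = √(57504.040 + 612462.760) = 818.5 m
Minimum: 6 at 217.7 m.

6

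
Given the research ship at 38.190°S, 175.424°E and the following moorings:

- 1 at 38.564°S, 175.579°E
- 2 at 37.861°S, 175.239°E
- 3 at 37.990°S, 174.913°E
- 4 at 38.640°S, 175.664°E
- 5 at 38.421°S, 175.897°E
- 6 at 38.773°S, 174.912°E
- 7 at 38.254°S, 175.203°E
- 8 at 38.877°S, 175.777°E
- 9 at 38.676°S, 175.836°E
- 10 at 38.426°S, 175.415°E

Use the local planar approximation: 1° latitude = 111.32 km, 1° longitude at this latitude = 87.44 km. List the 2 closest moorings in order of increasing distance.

Distances from 38.190°S, 175.424°E:
1: 43.784 km
2: 40.038 km
3: 49.921 km
4: 54.312 km
5: 48.701 km
6: 78.843 km
7: 20.596 km
8: 82.471 km
9: 64.998 km
10: 26.283 km
Sorted: 7 (20.596 km) < 10 (26.283 km) < 2 (40.038 km) < 1 (43.784 km) < …

7, 10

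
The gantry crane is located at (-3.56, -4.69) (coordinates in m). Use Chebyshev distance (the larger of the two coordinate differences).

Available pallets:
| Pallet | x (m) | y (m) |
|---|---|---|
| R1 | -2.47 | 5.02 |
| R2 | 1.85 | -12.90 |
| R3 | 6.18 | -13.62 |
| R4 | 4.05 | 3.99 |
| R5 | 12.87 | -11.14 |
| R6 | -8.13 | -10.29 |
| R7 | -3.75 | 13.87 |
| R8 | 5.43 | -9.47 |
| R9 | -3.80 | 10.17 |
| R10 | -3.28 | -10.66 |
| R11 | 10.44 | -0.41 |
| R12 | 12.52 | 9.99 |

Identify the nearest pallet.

Distances from (-3.56, -4.69):
R1: 9.71 m
R2: 8.21 m
R3: 9.74 m
R4: 8.68 m
R5: 16.43 m
R6: 5.60 m
R7: 18.56 m
R8: 8.99 m
R9: 14.86 m
R10: 5.97 m
R11: 14.00 m
R12: 16.08 m
Minimum: R6 at 5.60 m.

R6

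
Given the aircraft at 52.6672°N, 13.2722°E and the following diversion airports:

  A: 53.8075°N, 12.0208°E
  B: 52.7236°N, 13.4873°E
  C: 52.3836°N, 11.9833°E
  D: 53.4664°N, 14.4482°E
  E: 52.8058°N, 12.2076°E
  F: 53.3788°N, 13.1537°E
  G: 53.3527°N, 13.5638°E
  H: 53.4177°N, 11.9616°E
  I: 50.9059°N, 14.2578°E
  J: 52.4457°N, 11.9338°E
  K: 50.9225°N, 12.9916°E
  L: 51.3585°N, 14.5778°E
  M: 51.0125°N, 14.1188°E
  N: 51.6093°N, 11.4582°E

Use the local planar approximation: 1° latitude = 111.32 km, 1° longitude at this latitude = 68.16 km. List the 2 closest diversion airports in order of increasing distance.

Distances from 52.6672°N, 13.2722°E:
A: √((1.1403·111.32)² + (-1.2514·68.16)²) = √(16113.305604 + 7275.309355) = 152.9334 km
B: √((0.0564·111.32)² + (0.2151·68.16)²) = √(39.418909 + 214.951255) = 15.9490 km
C: √((-0.2836·111.32)² + (-1.2889·68.16)²) = √(996.687125 + 7717.872699) = 93.3518 km
D: √((0.7992·111.32)² + (1.1760·68.16)²) = √(7915.117125 + 6425.009986) = 119.7503 km
E: √((0.1386·111.32)² + (-1.0646·68.16)²) = √(238.052560 + 5265.408706) = 74.1853 km
F: √((0.7116·111.32)² + (-0.1185·68.16)²) = √(6275.065655 + 65.237283) = 79.6260 km
G: √((0.6855·111.32)² + (0.2916·68.16)²) = √(5823.194733 + 395.033751) = 78.8557 km
H: √((0.7505·111.32)² + (-1.3106·68.16)²) = √(6979.877305 + 7979.937516) = 122.3103 km
I: √((-1.7613·111.32)² + (0.9856·68.16)²) = √(38442.627685 + 4512.950325) = 207.2573 km
J: √((-0.2215·111.32)² + (-1.3384·68.16)²) = √(607.986388 + 8322.063388) = 94.4989 km
K: √((-1.7447·111.32)² + (-0.2806·68.16)²) = √(37721.409954 + 365.792247) = 195.1594 km
L: √((-1.3087·111.32)² + (1.3056·68.16)²) = √(21223.968878 + 7919.165994) = 170.7136 km
M: √((-1.6547·111.32)² + (0.8466·68.16)²) = √(33930.083555 + 3329.781161) = 193.0281 km
N: √((-1.0579·111.32)² + (-1.8140·68.16)²) = √(13868.696032 + 15287.403512) = 170.7516 km
Sorted: B (15.9490 km) < E (74.1853 km) < G (78.8557 km) < F (79.6260 km) < …

B, E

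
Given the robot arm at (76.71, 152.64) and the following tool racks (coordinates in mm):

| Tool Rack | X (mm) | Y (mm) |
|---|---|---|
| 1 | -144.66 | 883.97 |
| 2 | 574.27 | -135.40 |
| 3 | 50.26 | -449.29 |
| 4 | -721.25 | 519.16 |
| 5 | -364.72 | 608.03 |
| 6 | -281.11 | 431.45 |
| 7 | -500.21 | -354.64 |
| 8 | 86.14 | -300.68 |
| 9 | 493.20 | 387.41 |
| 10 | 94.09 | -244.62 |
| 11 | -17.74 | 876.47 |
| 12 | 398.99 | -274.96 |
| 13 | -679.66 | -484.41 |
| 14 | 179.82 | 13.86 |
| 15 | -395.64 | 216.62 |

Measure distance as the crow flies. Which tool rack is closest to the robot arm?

14

Distances from (76.71, 152.64):
1: 764.10 mm
2: 574.92 mm
3: 602.51 mm
4: 878.11 mm
5: 634.22 mm
6: 453.62 mm
7: 768.23 mm
8: 453.42 mm
9: 478.10 mm
10: 397.64 mm
11: 729.97 mm
12: 535.45 mm
13: 988.90 mm
14: 172.89 mm
15: 476.66 mm
Minimum: 14 at 172.89 mm.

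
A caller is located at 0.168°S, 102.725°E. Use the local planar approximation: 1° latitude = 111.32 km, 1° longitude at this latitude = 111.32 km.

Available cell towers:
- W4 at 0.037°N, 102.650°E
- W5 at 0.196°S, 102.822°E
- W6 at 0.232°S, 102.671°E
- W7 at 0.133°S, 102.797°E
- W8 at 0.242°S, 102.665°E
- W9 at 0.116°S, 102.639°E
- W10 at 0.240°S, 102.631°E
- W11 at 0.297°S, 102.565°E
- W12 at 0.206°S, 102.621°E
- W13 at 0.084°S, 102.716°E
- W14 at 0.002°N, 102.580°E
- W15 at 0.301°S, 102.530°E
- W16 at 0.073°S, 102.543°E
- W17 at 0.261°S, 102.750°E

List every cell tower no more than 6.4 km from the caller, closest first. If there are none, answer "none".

Distances from 0.168°S, 102.725°E:
W4: 24.300 km
W5: 11.239 km
W6: 9.322 km
W7: 8.912 km
W8: 10.605 km
W9: 11.188 km
W10: 13.181 km
W11: 22.879 km
W12: 12.326 km
W13: 9.404 km
W14: 24.873 km
W15: 26.276 km
W16: 22.854 km
W17: 10.720 km
Threshold 6.4 km: none within range.

none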